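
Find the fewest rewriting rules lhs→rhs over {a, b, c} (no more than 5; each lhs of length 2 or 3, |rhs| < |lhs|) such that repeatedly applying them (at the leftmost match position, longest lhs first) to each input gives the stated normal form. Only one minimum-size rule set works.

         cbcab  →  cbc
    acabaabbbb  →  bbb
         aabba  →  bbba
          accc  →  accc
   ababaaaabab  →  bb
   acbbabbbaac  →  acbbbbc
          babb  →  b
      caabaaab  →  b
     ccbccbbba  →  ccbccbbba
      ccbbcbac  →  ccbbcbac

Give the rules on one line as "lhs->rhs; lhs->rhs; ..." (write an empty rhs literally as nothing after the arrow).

  | cbcab => cbc
  | acabaabbbb => acaabbbb => abbbb => bbb
  | aabba => bbba
  | accc

aa->b; ab->; bab->; caa->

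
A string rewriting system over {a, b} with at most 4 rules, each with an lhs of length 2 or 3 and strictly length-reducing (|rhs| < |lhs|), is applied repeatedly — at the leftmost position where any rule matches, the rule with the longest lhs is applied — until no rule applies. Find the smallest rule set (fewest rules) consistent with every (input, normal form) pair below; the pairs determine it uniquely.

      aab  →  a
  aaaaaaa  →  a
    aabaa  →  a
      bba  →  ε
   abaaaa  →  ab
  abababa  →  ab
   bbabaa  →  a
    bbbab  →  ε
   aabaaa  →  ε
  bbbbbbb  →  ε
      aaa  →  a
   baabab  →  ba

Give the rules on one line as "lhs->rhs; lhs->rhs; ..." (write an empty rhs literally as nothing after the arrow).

aa->; aab->a; aba->ab; bb->a

  | aab => a
  | aaaaaaa => aaaaa => aaa => a
  | aabaa => aaa => a
  | bba => aa => ε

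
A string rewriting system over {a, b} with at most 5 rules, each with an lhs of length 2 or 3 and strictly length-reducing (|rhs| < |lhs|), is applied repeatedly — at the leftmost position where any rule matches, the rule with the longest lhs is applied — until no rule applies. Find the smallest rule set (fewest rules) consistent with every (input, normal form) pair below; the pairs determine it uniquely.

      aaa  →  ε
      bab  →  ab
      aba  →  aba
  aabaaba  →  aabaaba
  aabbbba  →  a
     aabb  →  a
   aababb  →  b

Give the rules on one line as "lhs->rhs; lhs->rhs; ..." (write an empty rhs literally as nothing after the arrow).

  | aaa => ε
  | bab => ab
  | aba
  | aabaaba

aaa->; abb->; bab->ab; bb->b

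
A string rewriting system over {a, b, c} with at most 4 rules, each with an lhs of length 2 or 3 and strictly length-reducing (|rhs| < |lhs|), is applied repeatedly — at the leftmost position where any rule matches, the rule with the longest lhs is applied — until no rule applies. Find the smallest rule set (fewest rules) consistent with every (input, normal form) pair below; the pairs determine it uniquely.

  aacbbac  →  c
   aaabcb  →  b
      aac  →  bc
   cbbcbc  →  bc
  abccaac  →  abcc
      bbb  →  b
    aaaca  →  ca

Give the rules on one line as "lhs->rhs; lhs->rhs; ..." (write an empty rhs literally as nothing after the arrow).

aa->b; ba->; bb->b; cb->

  | aacbbac => bcbbac => bbac => bac => c
  | aaabcb => babcb => bcb => b
  | aac => bc
  | cbbcbc => bcbc => bc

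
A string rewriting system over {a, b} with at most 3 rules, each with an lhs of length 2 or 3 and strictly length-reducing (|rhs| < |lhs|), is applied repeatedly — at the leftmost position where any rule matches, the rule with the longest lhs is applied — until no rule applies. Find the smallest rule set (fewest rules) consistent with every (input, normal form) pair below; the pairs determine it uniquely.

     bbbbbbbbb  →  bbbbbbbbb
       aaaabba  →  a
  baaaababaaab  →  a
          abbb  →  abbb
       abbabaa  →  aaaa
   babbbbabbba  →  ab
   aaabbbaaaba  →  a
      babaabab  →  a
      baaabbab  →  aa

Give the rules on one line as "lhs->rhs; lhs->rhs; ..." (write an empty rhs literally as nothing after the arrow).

  | bbbbbbbbb
  | aaaabba => aaba => a
  | baaaababaaab => aaababaaab => aabaaab => aaab => a
  | abbb

aab->; ba->; bab->aa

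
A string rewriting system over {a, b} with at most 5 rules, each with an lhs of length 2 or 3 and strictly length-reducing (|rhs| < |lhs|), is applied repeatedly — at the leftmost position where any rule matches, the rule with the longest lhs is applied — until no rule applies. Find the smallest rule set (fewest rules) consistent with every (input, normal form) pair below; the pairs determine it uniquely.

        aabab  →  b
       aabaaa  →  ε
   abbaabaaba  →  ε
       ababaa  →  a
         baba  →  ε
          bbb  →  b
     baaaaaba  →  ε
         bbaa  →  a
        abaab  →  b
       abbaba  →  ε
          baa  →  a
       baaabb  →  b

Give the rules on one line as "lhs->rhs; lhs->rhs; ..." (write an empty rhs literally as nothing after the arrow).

aa->; ab->b; ba->; bb->b

  | aabab => bab => b
  | aabaaa => baaa => aa => ε
  | abbaabaaba => bbaabaaba => baabaaba => abaaba => baaba => aba => ba => ε
  | ababaa => babaa => baa => a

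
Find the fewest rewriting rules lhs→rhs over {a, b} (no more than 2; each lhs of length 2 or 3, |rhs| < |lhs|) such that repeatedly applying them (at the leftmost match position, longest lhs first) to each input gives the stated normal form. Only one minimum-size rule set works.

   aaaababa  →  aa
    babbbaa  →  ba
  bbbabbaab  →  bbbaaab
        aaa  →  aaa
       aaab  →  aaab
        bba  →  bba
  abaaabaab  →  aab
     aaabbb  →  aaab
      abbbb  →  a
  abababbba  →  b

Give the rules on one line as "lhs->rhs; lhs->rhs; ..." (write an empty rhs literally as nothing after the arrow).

  | aaaababa => aaaba => aa
  | babbbaa => babaa => ba
  | bbbabbaab => bbbaaab
  | aaa

aba->; abb->a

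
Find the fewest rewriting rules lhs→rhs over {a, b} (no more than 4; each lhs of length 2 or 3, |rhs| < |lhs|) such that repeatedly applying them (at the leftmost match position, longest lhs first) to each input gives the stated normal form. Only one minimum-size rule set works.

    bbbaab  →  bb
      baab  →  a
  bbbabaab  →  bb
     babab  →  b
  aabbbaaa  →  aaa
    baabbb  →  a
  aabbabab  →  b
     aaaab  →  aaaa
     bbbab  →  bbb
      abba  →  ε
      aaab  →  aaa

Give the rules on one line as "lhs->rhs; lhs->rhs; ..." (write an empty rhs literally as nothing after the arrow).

  | bbbaab => bbab => bb
  | baab => ab => a
  | bbbabaab => bbbaab => bbab => bb
  | babab => bab => b

ab->a; aba->; ba->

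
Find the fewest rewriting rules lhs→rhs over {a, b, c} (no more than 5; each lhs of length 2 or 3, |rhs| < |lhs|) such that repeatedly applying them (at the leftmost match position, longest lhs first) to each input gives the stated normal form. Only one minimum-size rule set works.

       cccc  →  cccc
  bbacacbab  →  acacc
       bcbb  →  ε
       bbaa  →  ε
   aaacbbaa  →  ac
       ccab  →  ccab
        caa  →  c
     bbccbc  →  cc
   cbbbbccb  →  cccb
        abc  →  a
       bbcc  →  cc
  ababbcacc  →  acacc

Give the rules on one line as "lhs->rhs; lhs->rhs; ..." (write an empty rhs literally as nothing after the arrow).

  | cccc
  | bbacacbab => acacbab => acacc
  | bcbb => bb => ε
  | bbaa => aa => ε

aa->; bab->c; bb->; bc->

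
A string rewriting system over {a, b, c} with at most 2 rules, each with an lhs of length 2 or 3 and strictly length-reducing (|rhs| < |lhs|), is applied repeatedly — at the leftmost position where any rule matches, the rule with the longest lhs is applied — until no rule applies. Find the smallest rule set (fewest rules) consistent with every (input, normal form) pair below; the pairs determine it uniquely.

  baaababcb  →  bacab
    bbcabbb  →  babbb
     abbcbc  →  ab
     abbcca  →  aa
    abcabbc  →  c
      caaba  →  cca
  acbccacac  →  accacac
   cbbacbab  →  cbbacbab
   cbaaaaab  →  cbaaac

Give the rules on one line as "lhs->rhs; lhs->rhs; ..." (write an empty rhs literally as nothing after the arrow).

aab->c; bc->

  | baaababcb => bacabcb => bacab
  | bbcabbb => babbb
  | abbcbc => abbc => ab
  | abbcca => abca => aa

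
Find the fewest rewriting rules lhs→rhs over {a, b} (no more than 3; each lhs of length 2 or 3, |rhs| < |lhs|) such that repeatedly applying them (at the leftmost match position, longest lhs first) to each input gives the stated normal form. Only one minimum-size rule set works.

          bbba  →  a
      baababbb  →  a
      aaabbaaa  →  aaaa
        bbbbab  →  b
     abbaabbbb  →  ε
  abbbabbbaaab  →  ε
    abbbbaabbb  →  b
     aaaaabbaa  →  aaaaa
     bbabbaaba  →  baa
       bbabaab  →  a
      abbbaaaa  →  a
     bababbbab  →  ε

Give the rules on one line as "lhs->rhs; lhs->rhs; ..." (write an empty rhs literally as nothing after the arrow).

  | bbba => aba => a
  | baababbb => baabbb => babb => bb => a
  | aaabbaaa => aabaaa => aaaa
  | bbbbab => abbab => bab => b

ab->; bb->a; bba->bb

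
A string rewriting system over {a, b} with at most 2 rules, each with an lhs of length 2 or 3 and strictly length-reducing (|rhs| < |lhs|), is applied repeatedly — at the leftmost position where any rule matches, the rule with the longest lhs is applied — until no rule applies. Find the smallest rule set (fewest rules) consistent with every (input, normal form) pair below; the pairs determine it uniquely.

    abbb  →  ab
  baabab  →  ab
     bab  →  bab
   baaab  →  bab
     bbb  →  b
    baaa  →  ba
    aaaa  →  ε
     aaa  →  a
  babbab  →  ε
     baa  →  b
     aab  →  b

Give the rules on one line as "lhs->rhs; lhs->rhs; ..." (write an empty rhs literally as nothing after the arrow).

aa->; bb->

  | abbb => ab
  | baabab => bbab => ab
  | bab
  | baaab => bab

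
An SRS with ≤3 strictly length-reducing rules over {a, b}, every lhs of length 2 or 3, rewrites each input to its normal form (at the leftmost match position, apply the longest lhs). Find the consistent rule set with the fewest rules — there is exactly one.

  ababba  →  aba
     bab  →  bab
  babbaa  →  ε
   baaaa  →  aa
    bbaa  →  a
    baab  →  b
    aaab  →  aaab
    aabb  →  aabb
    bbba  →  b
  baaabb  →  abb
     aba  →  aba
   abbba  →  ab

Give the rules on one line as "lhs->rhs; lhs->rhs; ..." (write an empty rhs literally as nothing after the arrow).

  | ababba => aba
  | bab
  | babbaa => baa => ε
  | baaaa => aa

baa->; bba->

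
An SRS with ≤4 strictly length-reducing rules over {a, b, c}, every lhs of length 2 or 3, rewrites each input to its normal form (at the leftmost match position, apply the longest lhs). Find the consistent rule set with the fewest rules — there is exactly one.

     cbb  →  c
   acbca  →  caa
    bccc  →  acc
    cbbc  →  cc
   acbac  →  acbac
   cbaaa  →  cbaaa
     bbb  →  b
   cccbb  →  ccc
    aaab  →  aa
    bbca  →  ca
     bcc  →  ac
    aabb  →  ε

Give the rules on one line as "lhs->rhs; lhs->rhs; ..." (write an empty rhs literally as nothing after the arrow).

  | cbb => c
  | acbca => acaa => caa
  | bccc => acc
  | cbbc => cc

ab->; aca->ca; bb->; bc->a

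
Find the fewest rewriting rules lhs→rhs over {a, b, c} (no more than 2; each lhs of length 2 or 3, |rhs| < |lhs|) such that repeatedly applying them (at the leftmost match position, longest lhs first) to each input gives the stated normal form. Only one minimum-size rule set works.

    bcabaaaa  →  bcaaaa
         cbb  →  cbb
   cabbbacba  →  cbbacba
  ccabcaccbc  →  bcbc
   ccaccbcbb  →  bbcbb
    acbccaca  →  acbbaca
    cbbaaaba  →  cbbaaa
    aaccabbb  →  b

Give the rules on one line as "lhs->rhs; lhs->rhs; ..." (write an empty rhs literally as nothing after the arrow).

  | bcabaaaa => bcaaaa
  | cbb
  | cabbbacba => cbbacba
  | ccabcaccbc => babcaccbc => bcaccbc => bcabbc => bcbc

ab->; cc->b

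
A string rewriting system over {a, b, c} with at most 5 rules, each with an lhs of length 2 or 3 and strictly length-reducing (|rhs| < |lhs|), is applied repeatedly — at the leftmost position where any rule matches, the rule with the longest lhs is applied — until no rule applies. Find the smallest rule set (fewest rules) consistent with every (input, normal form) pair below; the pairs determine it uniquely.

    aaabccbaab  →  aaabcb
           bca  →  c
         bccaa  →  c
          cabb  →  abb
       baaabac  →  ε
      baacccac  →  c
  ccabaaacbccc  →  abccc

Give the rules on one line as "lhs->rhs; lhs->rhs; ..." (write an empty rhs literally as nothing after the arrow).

ac->; ba->c; ca->a; cca->

  | aaabccbaab => aaabcccab => aaabcb
  | bca => ba => c
  | bccaa => ba => c
  | cabb => abb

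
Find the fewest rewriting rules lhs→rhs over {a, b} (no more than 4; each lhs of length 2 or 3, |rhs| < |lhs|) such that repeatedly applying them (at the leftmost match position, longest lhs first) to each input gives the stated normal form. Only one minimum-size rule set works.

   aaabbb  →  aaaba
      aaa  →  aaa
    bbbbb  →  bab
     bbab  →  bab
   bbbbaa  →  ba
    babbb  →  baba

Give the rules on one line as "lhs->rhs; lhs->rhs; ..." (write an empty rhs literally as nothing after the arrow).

baa->; bb->b; bbb->ba

  | aaabbb => aaaba
  | aaa
  | bbbbb => babb => bab
  | bbab => bab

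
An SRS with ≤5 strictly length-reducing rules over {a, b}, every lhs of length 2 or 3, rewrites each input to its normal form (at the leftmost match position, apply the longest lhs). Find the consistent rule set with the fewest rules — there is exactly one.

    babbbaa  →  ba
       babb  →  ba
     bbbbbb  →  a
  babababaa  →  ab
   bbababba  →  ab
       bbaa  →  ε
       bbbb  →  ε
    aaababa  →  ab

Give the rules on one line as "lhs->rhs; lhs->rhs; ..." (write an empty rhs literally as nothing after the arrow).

  | babbbaa => babbaa => babaa => baaa => ba
  | babb => bab => ba
  | bbbbbb => abbbb => aabb => bb => a
  | babababaa => baababaa => bbabaa => abaa => ab

aa->; bab->ba; bb->a; bba->a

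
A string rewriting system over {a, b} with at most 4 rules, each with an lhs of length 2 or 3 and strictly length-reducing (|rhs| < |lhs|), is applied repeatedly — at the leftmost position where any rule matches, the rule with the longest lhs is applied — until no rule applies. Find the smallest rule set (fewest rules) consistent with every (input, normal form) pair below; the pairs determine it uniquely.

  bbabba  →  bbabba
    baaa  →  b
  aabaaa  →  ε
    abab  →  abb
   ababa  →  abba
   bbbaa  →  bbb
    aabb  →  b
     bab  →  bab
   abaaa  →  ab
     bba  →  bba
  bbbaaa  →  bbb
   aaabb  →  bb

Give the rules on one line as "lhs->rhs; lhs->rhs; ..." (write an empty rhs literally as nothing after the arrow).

aa->; aaa->; aab->; aba->ab

  | bbabba
  | baaa => b
  | aabaaa => aaa => ε
  | abab => abb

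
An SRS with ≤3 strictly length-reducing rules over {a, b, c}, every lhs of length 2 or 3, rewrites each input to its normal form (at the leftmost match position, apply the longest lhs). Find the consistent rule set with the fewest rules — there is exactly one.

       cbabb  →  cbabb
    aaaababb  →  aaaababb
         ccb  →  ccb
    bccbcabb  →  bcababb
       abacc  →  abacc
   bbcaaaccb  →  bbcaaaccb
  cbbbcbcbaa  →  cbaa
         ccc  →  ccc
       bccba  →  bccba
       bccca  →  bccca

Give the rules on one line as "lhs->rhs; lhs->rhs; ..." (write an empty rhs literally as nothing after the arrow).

bcb->; cbc->ab

  | cbabb
  | aaaababb
  | ccb
  | bccbcabb => bcababb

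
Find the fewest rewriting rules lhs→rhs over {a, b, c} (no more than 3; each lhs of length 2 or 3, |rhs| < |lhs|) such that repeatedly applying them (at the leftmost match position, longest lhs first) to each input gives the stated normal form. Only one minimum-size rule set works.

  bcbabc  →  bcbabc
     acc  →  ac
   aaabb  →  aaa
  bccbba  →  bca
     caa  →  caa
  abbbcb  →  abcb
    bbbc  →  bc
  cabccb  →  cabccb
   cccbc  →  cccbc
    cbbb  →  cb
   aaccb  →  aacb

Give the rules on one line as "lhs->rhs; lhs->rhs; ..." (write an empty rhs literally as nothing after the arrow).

  | bcbabc
  | acc => ac
  | aaabb => aaa
  | bccbba => bcca => bca

acc->ac; bb->; cca->ca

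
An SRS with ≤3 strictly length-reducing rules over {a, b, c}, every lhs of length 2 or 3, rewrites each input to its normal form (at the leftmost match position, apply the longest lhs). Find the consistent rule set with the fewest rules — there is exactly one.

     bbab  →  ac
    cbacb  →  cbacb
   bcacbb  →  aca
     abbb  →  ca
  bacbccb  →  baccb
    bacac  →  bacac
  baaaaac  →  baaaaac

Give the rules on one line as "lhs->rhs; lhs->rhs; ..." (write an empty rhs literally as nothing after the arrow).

ab->c; bb->a; bc->

  | bbab => aab => ac
  | cbacb
  | bcacbb => acbb => aca
  | abbb => cbb => ca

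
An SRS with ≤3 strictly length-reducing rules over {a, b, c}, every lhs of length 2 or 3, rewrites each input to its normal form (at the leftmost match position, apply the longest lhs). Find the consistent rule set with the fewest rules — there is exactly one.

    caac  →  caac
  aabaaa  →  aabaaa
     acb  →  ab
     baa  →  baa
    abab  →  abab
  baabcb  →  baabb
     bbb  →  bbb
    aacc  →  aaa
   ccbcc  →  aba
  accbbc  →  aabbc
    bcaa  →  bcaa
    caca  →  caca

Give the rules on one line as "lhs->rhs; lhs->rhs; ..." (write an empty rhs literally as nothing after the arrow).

cb->b; cc->a

  | caac
  | aabaaa
  | acb => ab
  | baa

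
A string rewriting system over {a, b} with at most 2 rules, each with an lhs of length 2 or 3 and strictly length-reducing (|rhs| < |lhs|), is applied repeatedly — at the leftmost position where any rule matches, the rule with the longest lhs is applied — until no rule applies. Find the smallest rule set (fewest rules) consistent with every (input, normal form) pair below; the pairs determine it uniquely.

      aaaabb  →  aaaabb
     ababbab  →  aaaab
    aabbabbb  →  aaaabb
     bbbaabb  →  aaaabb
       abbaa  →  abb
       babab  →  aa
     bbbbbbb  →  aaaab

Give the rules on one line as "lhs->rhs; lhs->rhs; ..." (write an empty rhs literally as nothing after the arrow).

ba->b; bbb->aa

  | aaaabb
  | ababbab => abbbab => aaaab
  | aabbabbb => aabbbbb => aaaabb
  | bbbaabb => aaaabb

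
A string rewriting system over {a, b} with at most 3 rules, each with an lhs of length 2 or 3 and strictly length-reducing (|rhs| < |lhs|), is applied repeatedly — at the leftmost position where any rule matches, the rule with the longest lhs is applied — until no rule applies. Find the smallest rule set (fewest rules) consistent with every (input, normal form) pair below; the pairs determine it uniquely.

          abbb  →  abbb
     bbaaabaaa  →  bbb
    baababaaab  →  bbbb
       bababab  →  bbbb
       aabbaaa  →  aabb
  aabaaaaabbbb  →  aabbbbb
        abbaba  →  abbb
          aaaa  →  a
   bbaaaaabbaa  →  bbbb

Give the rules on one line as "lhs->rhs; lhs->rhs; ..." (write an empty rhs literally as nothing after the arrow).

  | abbb
  | bbaaabaaa => bbaabaaa => bbabaaa => bbbaaa => bbbaa => bbba => bbb
  | baababaaab => bababaaab => bbabaaab => bbbaaab => bbbaab => bbbab => bbbb
  | bababab => bbabab => bbbab => bbbb

aaa->; ba->b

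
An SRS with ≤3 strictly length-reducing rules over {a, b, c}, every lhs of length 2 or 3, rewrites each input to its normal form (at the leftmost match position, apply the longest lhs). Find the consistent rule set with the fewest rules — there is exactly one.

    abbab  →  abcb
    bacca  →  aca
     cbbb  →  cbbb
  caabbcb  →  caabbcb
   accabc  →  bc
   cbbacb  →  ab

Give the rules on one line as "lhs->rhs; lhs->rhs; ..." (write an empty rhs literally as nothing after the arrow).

  | abbab => abcb
  | bacca => ccca => aca
  | cbbb
  | caabbcb

aaa->; ba->c; cc->a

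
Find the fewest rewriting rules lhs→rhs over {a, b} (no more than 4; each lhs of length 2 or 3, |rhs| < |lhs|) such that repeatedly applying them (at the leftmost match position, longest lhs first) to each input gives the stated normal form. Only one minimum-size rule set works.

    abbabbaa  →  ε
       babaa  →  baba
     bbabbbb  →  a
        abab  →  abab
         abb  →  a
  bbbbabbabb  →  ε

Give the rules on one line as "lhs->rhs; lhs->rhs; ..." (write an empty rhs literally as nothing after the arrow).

  | abbabbaa => aabbaa => bbaa => aa => ε
  | babaa => baba
  | bbabbbb => abbbb => abb => a
  | abab

aa->; baa->ba; bb->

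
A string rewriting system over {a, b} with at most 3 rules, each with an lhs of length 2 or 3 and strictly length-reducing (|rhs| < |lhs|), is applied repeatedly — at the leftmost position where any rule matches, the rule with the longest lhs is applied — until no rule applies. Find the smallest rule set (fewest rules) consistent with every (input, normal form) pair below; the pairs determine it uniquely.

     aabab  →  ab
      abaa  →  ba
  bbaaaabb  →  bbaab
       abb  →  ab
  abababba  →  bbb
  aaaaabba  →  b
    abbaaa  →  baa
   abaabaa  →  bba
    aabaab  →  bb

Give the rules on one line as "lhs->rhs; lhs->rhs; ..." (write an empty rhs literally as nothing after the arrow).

  | aabab => abb => ab
  | abaa => ba
  | bbaaaabb => bbaabb => bbaab
  | abb => ab

aaa->a; aba->b; abb->ab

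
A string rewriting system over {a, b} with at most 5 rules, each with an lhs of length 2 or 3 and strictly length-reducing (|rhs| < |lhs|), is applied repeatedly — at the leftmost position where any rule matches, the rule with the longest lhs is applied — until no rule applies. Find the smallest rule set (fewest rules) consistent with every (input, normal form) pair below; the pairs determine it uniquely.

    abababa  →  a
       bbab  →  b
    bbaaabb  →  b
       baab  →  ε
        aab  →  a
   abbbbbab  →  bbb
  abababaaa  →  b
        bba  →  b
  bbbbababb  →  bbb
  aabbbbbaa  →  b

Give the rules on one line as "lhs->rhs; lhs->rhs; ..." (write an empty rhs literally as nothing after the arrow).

aaa->b; ab->; ba->; bab->

  | abababa => ababa => aba => a
  | bbab => b
  | bbaaabb => baabb => abb => b
  | baab => ab => ε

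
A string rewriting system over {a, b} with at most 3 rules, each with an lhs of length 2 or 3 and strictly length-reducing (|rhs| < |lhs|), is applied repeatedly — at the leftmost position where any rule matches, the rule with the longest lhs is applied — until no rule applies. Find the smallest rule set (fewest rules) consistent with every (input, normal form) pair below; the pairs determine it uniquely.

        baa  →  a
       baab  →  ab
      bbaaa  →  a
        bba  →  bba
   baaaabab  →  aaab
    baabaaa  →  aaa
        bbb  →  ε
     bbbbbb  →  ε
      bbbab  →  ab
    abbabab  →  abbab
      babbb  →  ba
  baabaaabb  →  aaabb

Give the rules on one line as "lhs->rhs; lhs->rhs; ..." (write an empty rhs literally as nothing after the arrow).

aba->a; baa->a; bbb->

  | baa => a
  | baab => ab
  | bbaaa => baa => a
  | bba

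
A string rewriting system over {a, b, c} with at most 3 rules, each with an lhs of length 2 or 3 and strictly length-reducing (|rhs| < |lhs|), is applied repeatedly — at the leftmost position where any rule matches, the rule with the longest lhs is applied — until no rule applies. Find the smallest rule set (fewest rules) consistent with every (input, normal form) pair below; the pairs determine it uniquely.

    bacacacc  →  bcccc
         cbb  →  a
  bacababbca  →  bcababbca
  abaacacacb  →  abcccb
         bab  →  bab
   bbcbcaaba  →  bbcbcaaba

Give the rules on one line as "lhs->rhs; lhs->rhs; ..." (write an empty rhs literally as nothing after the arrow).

  | bacacacc => bcacacc => bccacc => bcccc
  | cbb => a
  | bacababbca => bcababbca
  | abaacacacb => abacacacb => abcacacb => abccacb => abcccb

ac->c; cbb->a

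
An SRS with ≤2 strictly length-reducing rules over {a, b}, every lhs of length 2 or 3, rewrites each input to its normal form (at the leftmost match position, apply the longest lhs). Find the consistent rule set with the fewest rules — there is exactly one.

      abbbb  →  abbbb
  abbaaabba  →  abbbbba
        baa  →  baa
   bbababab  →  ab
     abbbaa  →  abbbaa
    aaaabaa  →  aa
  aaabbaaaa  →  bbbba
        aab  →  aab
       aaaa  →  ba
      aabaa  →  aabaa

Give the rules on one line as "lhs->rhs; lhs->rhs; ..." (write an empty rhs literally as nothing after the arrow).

  | abbbb
  | abbaaabba => abbbbba
  | baa
  | bbababab => babab => ab

aaa->b; bab->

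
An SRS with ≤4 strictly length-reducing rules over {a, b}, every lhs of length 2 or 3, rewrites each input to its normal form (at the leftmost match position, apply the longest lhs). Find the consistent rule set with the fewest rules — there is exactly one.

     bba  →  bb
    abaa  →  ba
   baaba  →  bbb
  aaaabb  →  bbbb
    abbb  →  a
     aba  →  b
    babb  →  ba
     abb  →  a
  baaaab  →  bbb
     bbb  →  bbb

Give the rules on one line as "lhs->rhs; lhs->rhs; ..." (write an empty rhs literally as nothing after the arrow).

  | bba => bb
  | abaa => aaa => ba
  | baaba => bbba => bbb
  | aaaabb => baabb => bbbb

aa->b; ab->a; bba->bb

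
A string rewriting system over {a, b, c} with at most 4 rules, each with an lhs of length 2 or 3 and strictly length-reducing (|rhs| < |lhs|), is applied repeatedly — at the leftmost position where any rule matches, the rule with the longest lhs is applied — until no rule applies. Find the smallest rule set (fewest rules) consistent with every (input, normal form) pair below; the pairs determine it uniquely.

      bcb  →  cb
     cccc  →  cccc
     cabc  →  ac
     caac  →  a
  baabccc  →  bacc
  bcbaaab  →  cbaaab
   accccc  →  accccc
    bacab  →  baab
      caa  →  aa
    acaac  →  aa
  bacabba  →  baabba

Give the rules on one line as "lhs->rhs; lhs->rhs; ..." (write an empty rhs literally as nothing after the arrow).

aac->a; bc->c; ca->a

  | bcb => cb
  | cccc
  | cabc => abc => ac
  | caac => aac => a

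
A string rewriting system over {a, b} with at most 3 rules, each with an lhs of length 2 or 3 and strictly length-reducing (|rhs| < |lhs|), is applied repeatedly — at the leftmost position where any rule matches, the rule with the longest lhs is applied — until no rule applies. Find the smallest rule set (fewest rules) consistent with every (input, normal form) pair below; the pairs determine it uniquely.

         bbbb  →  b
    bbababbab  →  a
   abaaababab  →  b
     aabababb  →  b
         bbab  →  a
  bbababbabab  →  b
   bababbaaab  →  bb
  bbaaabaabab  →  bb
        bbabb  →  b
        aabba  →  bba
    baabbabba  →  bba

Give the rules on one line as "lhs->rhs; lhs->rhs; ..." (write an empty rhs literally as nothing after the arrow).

  | bbbb => ab => b
  | bbababbab => bbbabbab => aabbab => abbab => bbab => bbb => a
  | abaaababab => baaababab => baababab => bababab => bbabab => bbbab => aab => ab => b
  | aabababb => abababb => bababb => bbabb => bbbb => ab => b

ab->b; bbb->a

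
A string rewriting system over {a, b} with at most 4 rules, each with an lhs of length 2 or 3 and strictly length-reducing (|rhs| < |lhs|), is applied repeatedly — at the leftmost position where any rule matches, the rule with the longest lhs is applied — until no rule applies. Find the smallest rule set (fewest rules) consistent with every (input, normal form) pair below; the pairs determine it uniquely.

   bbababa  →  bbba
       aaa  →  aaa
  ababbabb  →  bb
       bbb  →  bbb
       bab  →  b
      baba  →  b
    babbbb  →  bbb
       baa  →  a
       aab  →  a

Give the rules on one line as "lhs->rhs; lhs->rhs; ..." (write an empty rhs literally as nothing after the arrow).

  | bbababa => bbba
  | aaa
  | ababbabb => bbabb => bb
  | bbb

ab->; aba->; abb->; baa->a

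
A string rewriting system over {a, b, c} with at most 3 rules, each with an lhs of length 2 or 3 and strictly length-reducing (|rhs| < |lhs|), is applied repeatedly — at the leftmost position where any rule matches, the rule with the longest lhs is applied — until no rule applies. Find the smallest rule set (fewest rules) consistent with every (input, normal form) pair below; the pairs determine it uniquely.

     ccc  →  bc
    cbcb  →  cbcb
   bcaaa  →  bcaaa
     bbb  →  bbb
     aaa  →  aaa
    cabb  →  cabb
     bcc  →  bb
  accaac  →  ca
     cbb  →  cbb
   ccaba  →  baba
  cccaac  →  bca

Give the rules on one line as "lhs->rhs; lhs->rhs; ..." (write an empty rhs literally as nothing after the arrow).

ac->; cc->b

  | ccc => bc
  | cbcb
  | bcaaa
  | bbb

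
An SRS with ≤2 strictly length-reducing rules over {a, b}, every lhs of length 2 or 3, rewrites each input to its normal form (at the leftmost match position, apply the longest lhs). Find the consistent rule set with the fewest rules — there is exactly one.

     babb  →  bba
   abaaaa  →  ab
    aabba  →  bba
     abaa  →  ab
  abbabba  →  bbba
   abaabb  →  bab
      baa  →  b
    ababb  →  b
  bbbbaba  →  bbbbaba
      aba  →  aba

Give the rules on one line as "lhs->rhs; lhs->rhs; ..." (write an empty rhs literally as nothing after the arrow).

aa->; abb->ba

  | babb => bba
  | abaaaa => abaa => ab
  | aabba => bba
  | abaa => ab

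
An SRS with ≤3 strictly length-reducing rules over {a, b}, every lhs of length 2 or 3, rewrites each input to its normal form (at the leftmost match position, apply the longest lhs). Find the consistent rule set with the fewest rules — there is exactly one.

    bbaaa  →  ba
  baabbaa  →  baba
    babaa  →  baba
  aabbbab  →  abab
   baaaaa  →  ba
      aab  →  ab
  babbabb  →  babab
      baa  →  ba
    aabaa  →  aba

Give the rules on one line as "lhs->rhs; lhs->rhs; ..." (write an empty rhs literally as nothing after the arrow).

aa->a; bb->b

  | bbaaa => baaa => baa => ba
  | baabbaa => babbaa => babaa => baba
  | babaa => baba
  | aabbbab => abbbab => abbab => abab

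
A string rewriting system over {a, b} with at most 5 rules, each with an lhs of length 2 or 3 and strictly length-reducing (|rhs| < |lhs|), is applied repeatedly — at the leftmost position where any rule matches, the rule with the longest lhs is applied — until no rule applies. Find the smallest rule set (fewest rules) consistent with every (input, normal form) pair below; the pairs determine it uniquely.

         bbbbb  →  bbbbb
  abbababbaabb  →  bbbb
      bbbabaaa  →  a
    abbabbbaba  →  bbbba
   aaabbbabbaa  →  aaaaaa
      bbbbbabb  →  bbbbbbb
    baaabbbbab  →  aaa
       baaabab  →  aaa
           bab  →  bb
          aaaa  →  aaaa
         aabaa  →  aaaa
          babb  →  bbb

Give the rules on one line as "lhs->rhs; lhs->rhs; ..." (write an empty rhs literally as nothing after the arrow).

  | bbbbb
  | abbababbaabb => bbababbaabb => bbaabbaabb => babbaabb => bbbaabb => bbabb => bbbb
  | bbbabaaa => bbbaaaa => bbaaa => baa => a
  | abbabbbaba => bbabbbaba => bbbbbaba => bbbbbaa => bbbba

aab->aa; ab->b; aba->aa; baa->a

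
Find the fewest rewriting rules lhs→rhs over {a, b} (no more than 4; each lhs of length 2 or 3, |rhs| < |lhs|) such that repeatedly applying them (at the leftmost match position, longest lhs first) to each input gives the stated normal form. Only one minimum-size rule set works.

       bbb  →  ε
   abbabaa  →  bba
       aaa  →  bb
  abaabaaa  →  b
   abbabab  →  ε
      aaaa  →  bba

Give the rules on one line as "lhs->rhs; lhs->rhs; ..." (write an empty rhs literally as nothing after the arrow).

  | bbb => aa => ε
  | abbabaa => bbabaa => bbbaa => aaaa => bba
  | aaa => bb
  | abaabaaa => baabaaa => bbaaa => bbbb => aab => b

aa->; aaa->bb; ab->b; bbb->aa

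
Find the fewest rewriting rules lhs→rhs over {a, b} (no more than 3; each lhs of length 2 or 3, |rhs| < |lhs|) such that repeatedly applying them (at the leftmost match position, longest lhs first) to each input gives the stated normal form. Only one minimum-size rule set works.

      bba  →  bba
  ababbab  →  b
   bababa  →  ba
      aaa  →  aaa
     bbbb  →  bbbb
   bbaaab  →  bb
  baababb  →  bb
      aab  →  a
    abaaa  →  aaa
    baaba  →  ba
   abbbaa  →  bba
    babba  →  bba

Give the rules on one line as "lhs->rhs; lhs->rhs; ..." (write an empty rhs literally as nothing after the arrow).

ab->; baa->ba

  | bba
  | ababbab => abbab => bab => b
  | bababa => baba => ba
  | aaa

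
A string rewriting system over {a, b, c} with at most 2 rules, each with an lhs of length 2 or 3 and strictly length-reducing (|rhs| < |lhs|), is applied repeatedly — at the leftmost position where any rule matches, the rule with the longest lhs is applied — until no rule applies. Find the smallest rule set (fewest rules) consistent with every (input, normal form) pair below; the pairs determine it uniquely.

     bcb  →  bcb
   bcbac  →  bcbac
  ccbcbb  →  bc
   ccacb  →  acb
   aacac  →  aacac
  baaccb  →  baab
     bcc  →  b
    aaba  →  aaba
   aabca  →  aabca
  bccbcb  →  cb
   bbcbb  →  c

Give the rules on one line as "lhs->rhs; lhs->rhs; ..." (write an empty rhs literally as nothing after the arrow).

bb->; cc->

  | bcb
  | bcbac
  | ccbcbb => bcbb => bc
  | ccacb => acb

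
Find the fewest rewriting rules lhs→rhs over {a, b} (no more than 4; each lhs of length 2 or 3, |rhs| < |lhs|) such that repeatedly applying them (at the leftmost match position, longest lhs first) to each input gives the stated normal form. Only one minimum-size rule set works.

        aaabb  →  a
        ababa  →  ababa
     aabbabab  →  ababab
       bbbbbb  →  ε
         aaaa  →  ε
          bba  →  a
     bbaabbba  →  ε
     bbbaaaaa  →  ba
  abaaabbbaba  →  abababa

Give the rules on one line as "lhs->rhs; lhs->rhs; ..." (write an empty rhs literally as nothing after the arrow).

  | aaabb => abb => a
  | ababa
  | aabbabab => ababab
  | bbbbbb => bbbb => bb => ε

aa->; aab->a; bb->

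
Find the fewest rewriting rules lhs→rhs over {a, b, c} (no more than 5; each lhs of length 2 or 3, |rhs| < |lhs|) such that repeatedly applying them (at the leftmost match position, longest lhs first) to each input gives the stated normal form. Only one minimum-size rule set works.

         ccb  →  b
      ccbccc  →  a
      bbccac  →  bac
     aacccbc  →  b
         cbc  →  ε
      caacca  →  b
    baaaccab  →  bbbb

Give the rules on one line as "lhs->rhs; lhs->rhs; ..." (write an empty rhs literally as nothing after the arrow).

  | ccb => b
  | ccbccc => bccc => acc => a
  | bbccac => bacac => bac
  | aacccbc => bcccbc => accbc => abc => aa => b

aa->b; bc->a; ca->; cc->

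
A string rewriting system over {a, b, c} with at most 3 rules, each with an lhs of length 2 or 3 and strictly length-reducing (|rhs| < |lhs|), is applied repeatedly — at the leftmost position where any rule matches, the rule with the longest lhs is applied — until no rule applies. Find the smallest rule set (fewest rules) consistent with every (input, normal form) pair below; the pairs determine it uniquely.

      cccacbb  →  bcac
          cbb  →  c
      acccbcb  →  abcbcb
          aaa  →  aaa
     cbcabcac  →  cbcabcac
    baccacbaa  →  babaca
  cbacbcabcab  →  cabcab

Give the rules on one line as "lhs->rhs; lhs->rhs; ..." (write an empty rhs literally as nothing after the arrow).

bb->; cba->c; cc->b

  | cccacbb => bcacbb => bcac
  | cbb => c
  | acccbcb => abcbcb
  | aaa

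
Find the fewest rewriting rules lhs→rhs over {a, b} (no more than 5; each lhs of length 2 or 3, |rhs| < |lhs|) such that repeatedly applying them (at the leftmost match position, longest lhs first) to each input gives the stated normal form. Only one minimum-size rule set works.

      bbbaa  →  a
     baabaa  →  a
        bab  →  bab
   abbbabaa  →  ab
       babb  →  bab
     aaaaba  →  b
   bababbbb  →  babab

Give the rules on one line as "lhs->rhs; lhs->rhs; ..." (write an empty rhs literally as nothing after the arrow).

aa->b; aaa->a; bb->b; bba->aa

  | bbbaa => bbaa => aaa => a
  | baabaa => bbbaa => bbaa => aaa => a
  | bab
  | abbbabaa => abbabaa => aaabaa => abaa => abb => ab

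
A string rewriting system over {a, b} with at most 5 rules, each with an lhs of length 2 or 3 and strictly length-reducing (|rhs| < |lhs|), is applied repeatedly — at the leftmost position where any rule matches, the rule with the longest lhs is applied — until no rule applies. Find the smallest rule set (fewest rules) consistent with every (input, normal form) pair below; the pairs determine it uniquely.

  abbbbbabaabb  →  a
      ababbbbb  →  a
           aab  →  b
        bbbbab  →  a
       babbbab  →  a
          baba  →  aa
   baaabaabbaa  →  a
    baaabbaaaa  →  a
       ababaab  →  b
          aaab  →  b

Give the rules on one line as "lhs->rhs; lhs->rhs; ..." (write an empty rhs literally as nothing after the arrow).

  | abbbbbabaabb => bbbbbabaabb => abbabaabb => bbabaabb => aabaabb => abaabb => baabb => babb => bbb => a
  | ababbbbb => babbbbb => bbbbbb => abbb => bbb => a
  | aab => ab => b
  | bbbbab => abab => bab => bb => a

aaa->a; ab->b; bb->a; bbb->a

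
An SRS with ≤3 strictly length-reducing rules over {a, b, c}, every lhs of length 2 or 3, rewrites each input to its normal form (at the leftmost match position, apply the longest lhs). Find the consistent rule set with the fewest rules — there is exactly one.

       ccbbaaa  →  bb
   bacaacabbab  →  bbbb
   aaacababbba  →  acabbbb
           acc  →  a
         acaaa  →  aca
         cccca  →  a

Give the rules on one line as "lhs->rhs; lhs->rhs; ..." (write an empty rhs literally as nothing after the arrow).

aa->; ba->b; cc->

  | ccbbaaa => bbaaa => bbaa => bba => bb
  | bacaacabbab => bcaacabbab => bccabbab => babbab => bbbab => bbbb
  | aaacababbba => acababbba => acabbbba => acabbbb
  | acc => a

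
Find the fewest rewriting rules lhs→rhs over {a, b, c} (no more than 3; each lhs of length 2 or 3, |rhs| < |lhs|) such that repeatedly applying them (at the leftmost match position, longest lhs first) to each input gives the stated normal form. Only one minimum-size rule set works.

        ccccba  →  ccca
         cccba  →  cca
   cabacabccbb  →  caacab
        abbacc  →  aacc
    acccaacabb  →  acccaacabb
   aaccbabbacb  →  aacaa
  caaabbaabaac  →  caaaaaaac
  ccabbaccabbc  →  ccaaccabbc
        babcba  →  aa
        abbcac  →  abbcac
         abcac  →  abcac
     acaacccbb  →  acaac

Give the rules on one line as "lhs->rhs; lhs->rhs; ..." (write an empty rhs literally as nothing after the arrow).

ba->a; cb->

  | ccccba => ccca
  | cccba => cca
  | cabacabccbb => caacabccbb => caacabcb => caacab
  | abbacc => abacc => aacc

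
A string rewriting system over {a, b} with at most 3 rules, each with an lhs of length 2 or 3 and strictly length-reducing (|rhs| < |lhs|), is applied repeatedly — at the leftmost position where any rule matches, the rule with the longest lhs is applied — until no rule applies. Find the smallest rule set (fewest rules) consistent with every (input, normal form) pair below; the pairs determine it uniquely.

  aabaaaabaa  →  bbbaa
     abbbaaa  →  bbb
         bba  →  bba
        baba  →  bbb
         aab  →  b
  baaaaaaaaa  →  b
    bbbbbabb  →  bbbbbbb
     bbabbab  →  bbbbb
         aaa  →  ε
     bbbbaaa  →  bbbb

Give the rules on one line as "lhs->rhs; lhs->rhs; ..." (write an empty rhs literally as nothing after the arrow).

aaa->; ab->b; aba->bb

  | aabaaaabaa => abbaaabaa => bbaaabaa => bbbaa
  | abbbaaa => bbbaaa => bbb
  | bba
  | baba => bbb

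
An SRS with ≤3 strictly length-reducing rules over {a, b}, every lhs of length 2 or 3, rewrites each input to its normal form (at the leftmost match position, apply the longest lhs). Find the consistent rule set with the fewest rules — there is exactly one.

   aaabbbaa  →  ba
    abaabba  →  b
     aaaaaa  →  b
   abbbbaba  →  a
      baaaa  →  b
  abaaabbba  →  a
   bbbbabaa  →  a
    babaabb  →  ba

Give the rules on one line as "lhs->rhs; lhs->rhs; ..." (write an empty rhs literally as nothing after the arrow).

aa->b; bb->

  | aaabbbaa => babbbaa => babaa => babb => ba
  | abaabba => abbbba => abba => aa => b
  | aaaaaa => baaaa => bbaa => aa => b
  | abbbbaba => abbaba => aaba => bba => a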